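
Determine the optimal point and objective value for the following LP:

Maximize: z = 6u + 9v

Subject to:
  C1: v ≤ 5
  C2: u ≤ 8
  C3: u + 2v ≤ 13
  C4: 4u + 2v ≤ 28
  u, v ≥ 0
Each vertex is the intersection of two constraint boundaries that also satisfies all remaining constraints:
  u = 0 and v = 0 → (0, 0)
  4u + 2v = 28 and v = 0 → (7, 0)
  u + 2v = 13 and 4u + 2v = 28 → (5, 4)
  v = 5 and u + 2v = 13 → (3, 5)
  v = 5 and u = 0 → (0, 5)

Evaluating z = 6u + 9v at each vertex:
  (0, 0): z = 0
  (7, 0): z = 42
  (5, 4): z = 66
  (3, 5): z = 63
  (0, 5): z = 45

The maximum is at (5, 4) with z = 66.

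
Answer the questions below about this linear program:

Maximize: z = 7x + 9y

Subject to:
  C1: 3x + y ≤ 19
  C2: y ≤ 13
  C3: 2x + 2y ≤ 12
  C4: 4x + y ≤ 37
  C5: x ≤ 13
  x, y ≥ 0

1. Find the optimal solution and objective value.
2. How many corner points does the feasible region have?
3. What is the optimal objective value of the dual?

1. x = 0, y = 6, z = 54
2. 3
3. 54 (by strong duality, equal to the primal optimum)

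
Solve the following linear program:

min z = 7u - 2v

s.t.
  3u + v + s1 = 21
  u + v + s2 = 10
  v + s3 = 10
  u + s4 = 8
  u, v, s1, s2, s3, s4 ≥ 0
u = 0, v = 10, z = -20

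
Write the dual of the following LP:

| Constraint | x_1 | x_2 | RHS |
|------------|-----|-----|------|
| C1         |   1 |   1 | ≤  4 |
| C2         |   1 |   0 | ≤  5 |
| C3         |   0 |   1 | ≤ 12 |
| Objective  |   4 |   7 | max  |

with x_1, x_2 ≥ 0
Minimize: z = 4y1 + 5y2 + 12y3

Subject to:
  C1: -y1 - y2 ≤ -4
  C2: -y1 - y3 ≤ -7
  y1, y2, y3 ≥ 0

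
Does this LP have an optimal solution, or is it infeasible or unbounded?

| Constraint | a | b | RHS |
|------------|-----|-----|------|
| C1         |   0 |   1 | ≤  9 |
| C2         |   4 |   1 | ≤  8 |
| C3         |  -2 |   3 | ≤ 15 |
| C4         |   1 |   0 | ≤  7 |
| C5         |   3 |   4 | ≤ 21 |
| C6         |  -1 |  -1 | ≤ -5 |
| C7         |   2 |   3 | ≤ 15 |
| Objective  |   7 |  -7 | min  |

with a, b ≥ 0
The point (0, 5) satisfies every constraint, so the LP is feasible; the constraints give a ≤ 7 and b ≤ 9, which with a, b ≥ 0 keep the feasible region inside a bounded box. A feasible, bounded LP attains a finite optimum at a vertex.

Evaluating z = 7a - 7b at each vertex:
  (1, 4): z = -21
  (0.9, 4.4): z = -24.5
  (0, 5): z = -35

Bounded optimum: z* = -35 at (0, 5).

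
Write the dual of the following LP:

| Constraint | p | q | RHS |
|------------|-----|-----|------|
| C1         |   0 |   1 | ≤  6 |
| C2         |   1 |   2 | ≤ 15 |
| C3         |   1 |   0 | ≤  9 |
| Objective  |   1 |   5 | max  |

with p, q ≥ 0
Minimize: z = 6y1 + 15y2 + 9y3

Subject to:
  C1: -y2 - y3 ≤ -1
  C2: -y1 - 2y2 ≤ -5
  y1, y2, y3 ≥ 0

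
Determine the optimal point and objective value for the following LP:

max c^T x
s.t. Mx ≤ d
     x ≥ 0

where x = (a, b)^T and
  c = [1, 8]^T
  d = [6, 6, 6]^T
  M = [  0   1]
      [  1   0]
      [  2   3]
a = 0, b = 2, z = 16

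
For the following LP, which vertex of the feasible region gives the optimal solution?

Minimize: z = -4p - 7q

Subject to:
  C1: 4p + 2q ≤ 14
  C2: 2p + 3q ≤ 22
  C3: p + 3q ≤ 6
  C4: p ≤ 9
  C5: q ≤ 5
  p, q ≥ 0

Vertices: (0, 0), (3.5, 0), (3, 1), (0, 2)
(3, 1) with z = -19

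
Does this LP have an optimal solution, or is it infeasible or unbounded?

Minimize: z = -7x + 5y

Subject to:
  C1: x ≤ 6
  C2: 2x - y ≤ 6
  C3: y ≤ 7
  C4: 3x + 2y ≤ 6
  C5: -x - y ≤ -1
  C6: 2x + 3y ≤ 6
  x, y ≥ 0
The point (2, 0) satisfies every constraint, so the LP is feasible; the constraints give x ≤ 6 and y ≤ 7, which with x, y ≥ 0 keep the feasible region inside a bounded box. A feasible, bounded LP attains a finite optimum at a vertex.

Evaluating z = -7x + 5y at each vertex:
  (1, 0): z = -7
  (2, 0): z = -14
  (1.2, 1.2): z = -2.4
  (0, 2): z = 10
  (0, 1): z = 5

Feasible with finite optimum z* = -14 at (2, 0).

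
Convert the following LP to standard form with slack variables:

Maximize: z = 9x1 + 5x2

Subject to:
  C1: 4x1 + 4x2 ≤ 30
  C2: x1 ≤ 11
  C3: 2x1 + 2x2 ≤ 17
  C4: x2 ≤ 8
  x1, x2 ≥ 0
max z = 9x1 + 5x2

s.t.
  4x1 + 4x2 + s1 = 30
  x1 + s2 = 11
  2x1 + 2x2 + s3 = 17
  x2 + s4 = 8
  x1, x2, s1, s2, s3, s4 ≥ 0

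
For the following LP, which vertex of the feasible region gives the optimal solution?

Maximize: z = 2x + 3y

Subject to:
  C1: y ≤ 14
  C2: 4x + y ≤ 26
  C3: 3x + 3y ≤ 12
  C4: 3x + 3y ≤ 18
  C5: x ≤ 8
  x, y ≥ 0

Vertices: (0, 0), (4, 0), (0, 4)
Evaluating z = 2x + 3y at each vertex:
  (0, 0): z = 0
  (4, 0): z = 8
  (0, 4): z = 12

The largest value is z = 12, attained at (0, 4).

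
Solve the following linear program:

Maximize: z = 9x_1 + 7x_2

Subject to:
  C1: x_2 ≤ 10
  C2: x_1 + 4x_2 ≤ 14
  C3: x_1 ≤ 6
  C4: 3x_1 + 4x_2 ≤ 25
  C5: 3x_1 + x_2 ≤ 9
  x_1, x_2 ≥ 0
Each vertex is the intersection of two constraint boundaries that also satisfies all remaining constraints:
  x_1 = 0 and x_2 = 0 → (0, 0)
  3x_1 + x_2 = 9 and x_2 = 0 → (3, 0)
  x_1 + 4x_2 = 14 and 3x_1 + x_2 = 9 → (2, 3)
  x_1 + 4x_2 = 14 and x_1 = 0 → (0, 3.5)

Evaluating z = 9x_1 + 7x_2 at each vertex:
  (0, 0): z = 0
  (3, 0): z = 27
  (2, 3): z = 39
  (0, 3.5): z = 24.5

The maximum is at (2, 3) with z = 39.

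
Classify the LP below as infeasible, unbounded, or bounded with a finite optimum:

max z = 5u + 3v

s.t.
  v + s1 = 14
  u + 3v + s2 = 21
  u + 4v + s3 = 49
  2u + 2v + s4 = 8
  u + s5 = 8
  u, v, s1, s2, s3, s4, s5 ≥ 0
The point (4, 0) satisfies every constraint, so the LP is feasible; the constraints give u ≤ 8 and v ≤ 14, which with u, v ≥ 0 keep the feasible region inside a bounded box. A feasible, bounded LP attains a finite optimum at a vertex.

The LP has an optimal solution: (4, 0) with z = 20.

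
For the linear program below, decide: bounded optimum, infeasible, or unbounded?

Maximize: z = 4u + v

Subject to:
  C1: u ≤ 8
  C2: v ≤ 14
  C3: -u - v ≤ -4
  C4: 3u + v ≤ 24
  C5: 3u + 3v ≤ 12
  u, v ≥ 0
The point (4, 0) satisfies every constraint, so the LP is feasible; the constraints give u ≤ 8 and v ≤ 14, which with u, v ≥ 0 keep the feasible region inside a bounded box. A feasible, bounded LP attains a finite optimum at a vertex.

Evaluating z = 4u + v at each vertex:
  (4, 0): z = 16
  (0, 4): z = 4

The LP has an optimal solution: (4, 0) with z = 16.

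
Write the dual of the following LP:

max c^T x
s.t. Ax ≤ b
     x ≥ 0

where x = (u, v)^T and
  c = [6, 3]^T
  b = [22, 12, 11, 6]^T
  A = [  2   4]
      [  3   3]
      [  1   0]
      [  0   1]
Minimize: z = 22y1 + 12y2 + 11y3 + 6y4

Subject to:
  C1: -2y1 - 3y2 - y3 ≤ -6
  C2: -4y1 - 3y2 - y4 ≤ -3
  y1, y2, y3, y4 ≥ 0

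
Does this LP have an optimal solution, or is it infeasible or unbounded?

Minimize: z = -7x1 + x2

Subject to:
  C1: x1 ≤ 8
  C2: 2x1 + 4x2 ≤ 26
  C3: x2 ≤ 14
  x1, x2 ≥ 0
The point (8, 0) satisfies every constraint, so the LP is feasible; the constraints give x1 ≤ 8 and x2 ≤ 14, which with x1, x2 ≥ 0 keep the feasible region inside a bounded box. A feasible, bounded LP attains a finite optimum at a vertex.

Evaluating z = -7x1 + x2 at each vertex:
  (0, 0): z = 0
  (8, 0): z = -56
  (8, 2.5): z = -53.5
  (0, 6.5): z = 6.5

The LP has an optimal solution: (8, 0) with z = -56.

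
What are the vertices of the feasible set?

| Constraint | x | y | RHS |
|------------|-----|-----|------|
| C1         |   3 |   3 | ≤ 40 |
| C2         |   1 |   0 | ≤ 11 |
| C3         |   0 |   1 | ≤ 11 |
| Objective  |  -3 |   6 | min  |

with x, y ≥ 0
Each vertex is the intersection of two constraint boundaries that also satisfies all remaining constraints:
  x = 0 and y = 0 → (0, 0)
  x = 11 and y = 0 → (11, 0)
  3x + 3y = 40 and x = 11 → (11, 2.333)
  3x + 3y = 40 and y = 11 → (2.333, 11)
  y = 11 and x = 0 → (0, 11)

Vertices: (0, 0), (11, 0), (11, 2.333), (2.333, 11), (0, 11)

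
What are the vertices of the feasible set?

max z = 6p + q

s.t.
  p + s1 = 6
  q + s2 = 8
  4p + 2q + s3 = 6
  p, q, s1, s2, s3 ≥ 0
Each vertex is the intersection of two constraint boundaries that also satisfies all remaining constraints:
  p = 0 and q = 0 → (0, 0)
  4p + 2q = 6 and q = 0 → (1.5, 0)
  4p + 2q = 6 and p = 0 → (0, 3)

Vertices: (0, 0), (1.5, 0), (0, 3)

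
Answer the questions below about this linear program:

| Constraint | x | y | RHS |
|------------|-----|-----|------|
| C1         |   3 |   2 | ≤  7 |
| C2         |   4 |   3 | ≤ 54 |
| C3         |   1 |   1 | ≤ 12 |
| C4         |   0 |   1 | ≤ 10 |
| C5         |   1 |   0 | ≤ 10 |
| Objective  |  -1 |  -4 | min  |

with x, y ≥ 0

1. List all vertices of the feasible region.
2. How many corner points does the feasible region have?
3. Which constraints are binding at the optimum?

1. (0, 0), (2.333, 0), (0, 3.5)
2. 3
3. C1, x ≥ 0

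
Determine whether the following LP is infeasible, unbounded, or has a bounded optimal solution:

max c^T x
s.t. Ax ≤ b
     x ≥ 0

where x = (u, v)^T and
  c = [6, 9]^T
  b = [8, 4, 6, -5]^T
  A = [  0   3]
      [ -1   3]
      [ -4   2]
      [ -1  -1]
Feasible point: (3, 2) satisfies every constraint, so the LP is feasible.
Direction d = (1, 0): for each constraint row a, a·d ≤ 0 —
  (0)(1) + (3)(0) = 0 ≤ 0
  (-1)(1) + (3)(0) = -1 ≤ 0
  (-4)(1) + (2)(0) = -4 ≤ 0
  (-1)(1) + (-1)(0) = -1 ≤ 0
and d ≥ 0, so (3, 2) + t·d stays feasible for every t ≥ 0. Along this ray z = 6u + 9v changes by 6 per unit t, so z → +∞.

Unbounded — the objective can increase without bound over the feasible region.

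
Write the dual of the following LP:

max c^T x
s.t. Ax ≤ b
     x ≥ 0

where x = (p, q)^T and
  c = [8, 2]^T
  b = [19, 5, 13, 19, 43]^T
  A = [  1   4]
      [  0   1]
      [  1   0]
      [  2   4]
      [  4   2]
Minimize: z = 19y1 + 5y2 + 13y3 + 19y4 + 43y5

Subject to:
  C1: -y1 - y3 - 2y4 - 4y5 ≤ -8
  C2: -4y1 - y2 - 4y4 - 2y5 ≤ -2
  y1, y2, y3, y4, y5 ≥ 0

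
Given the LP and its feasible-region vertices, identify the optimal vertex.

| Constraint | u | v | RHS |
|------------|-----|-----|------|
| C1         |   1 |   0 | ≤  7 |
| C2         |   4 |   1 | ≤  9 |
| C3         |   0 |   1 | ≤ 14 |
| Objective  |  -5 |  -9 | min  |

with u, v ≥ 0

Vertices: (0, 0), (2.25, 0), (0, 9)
(0, 9) with z = -81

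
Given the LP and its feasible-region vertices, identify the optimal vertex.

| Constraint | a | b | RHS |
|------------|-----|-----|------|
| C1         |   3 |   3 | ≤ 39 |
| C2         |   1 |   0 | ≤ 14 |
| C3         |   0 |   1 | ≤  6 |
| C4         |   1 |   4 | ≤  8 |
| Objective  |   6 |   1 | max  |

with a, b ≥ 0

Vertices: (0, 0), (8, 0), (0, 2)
Evaluating z = 6a + b at each vertex:
  (0, 0): z = 0
  (8, 0): z = 48
  (0, 2): z = 2

The largest value is z = 48, attained at (8, 0).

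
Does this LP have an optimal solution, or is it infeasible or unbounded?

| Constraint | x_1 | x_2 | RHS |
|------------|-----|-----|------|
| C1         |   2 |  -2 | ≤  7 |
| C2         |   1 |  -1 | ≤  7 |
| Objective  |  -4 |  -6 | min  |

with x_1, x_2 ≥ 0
Feasible point: (0, 0) satisfies every constraint, so the LP is feasible.
Direction d = (0, 1): for each constraint row a, a·d ≤ 0 —
  (2)(0) + (-2)(1) = -2 ≤ 0
  (1)(0) + (-1)(1) = -1 ≤ 0
and d ≥ 0, so (0, 0) + t·d stays feasible for every t ≥ 0. Along this ray z = -4x_1 - 6x_2 changes by -6 per unit t, so z → −∞.

Unbounded — the objective can decrease without bound over the feasible region.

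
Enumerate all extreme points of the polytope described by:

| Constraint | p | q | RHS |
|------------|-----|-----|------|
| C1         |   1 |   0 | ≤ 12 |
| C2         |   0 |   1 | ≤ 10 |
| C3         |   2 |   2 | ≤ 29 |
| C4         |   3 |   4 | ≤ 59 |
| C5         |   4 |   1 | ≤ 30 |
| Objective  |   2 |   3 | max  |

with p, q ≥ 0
Each vertex is the intersection of two constraint boundaries that also satisfies all remaining constraints:
  p = 0 and q = 0 → (0, 0)
  4p + q = 30 and q = 0 → (7.5, 0)
  2p + 2q = 29 and 4p + q = 30 → (5.167, 9.333)
  q = 10 and 2p + 2q = 29 → (4.5, 10)
  q = 10 and p = 0 → (0, 10)

Vertices: (0, 0), (7.5, 0), (5.167, 9.333), (4.5, 10), (0, 10)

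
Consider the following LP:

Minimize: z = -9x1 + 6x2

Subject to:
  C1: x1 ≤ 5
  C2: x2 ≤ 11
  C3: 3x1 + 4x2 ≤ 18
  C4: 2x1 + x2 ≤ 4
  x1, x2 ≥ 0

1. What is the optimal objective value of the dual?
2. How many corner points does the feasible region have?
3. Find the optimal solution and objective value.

1. -18 (by strong duality, equal to the primal optimum)
2. 3
3. x1 = 2, x2 = 0, z = -18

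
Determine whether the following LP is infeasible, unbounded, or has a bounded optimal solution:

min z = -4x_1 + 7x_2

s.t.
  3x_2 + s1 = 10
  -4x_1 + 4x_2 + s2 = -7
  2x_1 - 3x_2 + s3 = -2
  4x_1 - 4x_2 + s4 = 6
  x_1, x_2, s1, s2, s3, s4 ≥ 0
The row 4x_1 - 4x_2 + s4 = 6 with s4 ≥ 0 requires 4x_1 - 4x_2 ≤ 6, while the row -4x_1 + 4x_2 + s2 = -7 with s2 ≥ 0 is equivalent to 4x_1 - 4x_2 ≥ 7. Together they would need 7 ≤ 4x_1 - 4x_2 ≤ 6, which is impossible since 7 > 6. No point satisfies all constraints.

The feasible region is empty; the LP is infeasible.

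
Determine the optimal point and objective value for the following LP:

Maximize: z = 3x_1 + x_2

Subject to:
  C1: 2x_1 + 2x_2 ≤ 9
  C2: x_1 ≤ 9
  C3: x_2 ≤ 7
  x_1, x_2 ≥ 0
Each vertex is the intersection of two constraint boundaries that also satisfies all remaining constraints:
  x_1 = 0 and x_2 = 0 → (0, 0)
  2x_1 + 2x_2 = 9 and x_2 = 0 → (4.5, 0)
  2x_1 + 2x_2 = 9 and x_1 = 0 → (0, 4.5)

Evaluating z = 3x_1 + x_2 at each vertex:
  (0, 0): z = 0
  (4.5, 0): z = 13.5
  (0, 4.5): z = 4.5

The maximum is at (4.5, 0) with z = 13.5.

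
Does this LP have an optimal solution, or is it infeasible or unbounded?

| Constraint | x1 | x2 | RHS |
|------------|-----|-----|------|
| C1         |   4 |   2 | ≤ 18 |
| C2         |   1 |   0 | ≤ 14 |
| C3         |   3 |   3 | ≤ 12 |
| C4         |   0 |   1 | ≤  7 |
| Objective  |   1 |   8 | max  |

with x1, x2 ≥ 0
The point (0, 4) satisfies every constraint, so the LP is feasible; the constraints give x1 ≤ 14 and x2 ≤ 7, which with x1, x2 ≥ 0 keep the feasible region inside a bounded box. A feasible, bounded LP attains a finite optimum at a vertex.

Bounded optimum: z* = 32 at (0, 4).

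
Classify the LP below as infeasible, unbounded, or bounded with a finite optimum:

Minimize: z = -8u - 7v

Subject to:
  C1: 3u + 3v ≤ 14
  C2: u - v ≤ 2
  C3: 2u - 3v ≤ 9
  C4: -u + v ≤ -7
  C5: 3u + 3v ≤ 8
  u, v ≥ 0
C2 requires u - v ≤ 2, while C4 (-u + v ≤ -7) is equivalent to u - v ≥ 7. Together they would need 7 ≤ u - v ≤ 2, which is impossible since 7 > 2. No point satisfies all constraints.

The feasible region is empty; the LP is infeasible.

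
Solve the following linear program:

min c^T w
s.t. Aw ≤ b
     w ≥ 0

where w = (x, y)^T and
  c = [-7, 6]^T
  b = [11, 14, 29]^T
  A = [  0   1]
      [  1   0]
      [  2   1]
Each vertex is the intersection of two constraint boundaries that also satisfies all remaining constraints:
  x = 0 and y = 0 → (0, 0)
  x = 14 and y = 0 → (14, 0)
  x = 14 and 2x + y = 29 → (14, 1)
  y = 11 and 2x + y = 29 → (9, 11)
  y = 11 and x = 0 → (0, 11)

Evaluating z = -7x + 6y at each vertex:
  (0, 0): z = 0
  (14, 0): z = -98
  (14, 1): z = -92
  (9, 11): z = 3
  (0, 11): z = 66

The minimum is at (14, 0) with z = -98.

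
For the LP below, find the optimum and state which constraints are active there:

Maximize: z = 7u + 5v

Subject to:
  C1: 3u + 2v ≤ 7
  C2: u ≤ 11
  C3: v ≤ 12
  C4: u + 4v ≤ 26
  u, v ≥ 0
Optimal: u = 0, v = 3.5
Binding: C1, u ≥ 0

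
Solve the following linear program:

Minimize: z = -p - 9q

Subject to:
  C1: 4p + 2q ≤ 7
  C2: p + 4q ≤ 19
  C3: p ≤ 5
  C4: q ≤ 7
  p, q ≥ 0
p = 0, q = 3.5, z = -31.5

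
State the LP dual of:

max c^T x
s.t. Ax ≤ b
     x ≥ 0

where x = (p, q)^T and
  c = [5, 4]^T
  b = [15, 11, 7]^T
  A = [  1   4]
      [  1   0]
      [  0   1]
Minimize: z = 15y1 + 11y2 + 7y3

Subject to:
  C1: -y1 - y2 ≤ -5
  C2: -4y1 - y3 ≤ -4
  y1, y2, y3 ≥ 0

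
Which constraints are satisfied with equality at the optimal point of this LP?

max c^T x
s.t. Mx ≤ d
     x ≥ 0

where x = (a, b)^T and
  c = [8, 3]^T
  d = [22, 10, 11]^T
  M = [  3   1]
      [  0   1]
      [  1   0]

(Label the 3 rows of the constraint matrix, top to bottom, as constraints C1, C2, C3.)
Optimal: a = 4, b = 10
Slack at optimum:
  C1: slack = 0 (binding)
  C2: slack = 0 (binding)
  C3: slack = 7
  a ≥ 0: a = 4
  b ≥ 0: b = 10
Binding constraints: C1, C2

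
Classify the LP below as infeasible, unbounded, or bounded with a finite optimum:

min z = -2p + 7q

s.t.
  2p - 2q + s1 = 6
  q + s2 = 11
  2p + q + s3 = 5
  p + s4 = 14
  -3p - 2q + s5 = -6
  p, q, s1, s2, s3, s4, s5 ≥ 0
The point (2.5, 0) satisfies every constraint, so the LP is feasible; the constraints give p ≤ 14 and q ≤ 11, which with p, q ≥ 0 keep the feasible region inside a bounded box. A feasible, bounded LP attains a finite optimum at a vertex.

Evaluating z = -2p + 7q at each vertex:
  (2, 0): z = -4
  (2.5, 0): z = -5
  (0, 5): z = 35
  (0, 3): z = 21

Feasible with finite optimum z* = -5 at (2.5, 0).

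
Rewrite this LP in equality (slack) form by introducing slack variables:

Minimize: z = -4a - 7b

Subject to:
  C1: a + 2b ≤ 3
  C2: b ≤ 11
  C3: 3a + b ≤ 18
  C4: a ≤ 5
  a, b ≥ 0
min z = -4a - 7b

s.t.
  a + 2b + s1 = 3
  b + s2 = 11
  3a + b + s3 = 18
  a + s4 = 5
  a, b, s1, s2, s3, s4 ≥ 0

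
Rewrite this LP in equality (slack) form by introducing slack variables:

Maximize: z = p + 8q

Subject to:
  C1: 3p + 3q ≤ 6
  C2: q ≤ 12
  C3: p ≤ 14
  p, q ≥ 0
max z = p + 8q

s.t.
  3p + 3q + s1 = 6
  q + s2 = 12
  p + s3 = 14
  p, q, s1, s2, s3 ≥ 0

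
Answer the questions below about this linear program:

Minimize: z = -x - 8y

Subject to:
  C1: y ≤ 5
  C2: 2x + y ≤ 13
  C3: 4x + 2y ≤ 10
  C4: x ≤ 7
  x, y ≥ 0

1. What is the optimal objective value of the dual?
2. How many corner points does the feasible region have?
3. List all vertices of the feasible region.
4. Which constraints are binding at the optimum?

1. -40 (by strong duality, equal to the primal optimum)
2. 3
3. (0, 0), (2.5, 0), (0, 5)
4. C1, C3, x ≥ 0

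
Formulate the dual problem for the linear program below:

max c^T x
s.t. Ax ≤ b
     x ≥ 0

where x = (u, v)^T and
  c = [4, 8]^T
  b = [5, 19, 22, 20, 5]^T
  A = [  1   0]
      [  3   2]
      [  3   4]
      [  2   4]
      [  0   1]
Minimize: z = 5y1 + 19y2 + 22y3 + 20y4 + 5y5

Subject to:
  C1: -y1 - 3y2 - 3y3 - 2y4 ≤ -4
  C2: -2y2 - 4y3 - 4y4 - y5 ≤ -8
  y1, y2, y3, y4, y5 ≥ 0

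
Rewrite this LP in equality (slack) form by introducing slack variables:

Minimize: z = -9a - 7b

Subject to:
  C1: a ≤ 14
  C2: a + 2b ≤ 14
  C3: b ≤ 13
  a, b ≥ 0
min z = -9a - 7b

s.t.
  a + s1 = 14
  a + 2b + s2 = 14
  b + s3 = 13
  a, b, s1, s2, s3 ≥ 0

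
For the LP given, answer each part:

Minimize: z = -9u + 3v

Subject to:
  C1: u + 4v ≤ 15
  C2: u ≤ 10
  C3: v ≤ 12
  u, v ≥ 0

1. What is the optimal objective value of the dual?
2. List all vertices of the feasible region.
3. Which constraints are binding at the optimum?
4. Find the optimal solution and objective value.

1. -90 (by strong duality, equal to the primal optimum)
2. (0, 0), (10, 0), (10, 1.25), (0, 3.75)
3. C2, v ≥ 0
4. u = 10, v = 0, z = -90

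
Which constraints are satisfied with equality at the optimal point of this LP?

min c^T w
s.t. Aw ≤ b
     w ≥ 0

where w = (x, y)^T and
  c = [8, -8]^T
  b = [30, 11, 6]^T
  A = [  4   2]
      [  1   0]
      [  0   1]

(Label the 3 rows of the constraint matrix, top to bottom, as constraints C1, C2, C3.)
Optimal: x = 0, y = 6
Slack at optimum:
  C1: slack = 18
  C2: slack = 11
  C3: slack = 0 (binding)
  x ≥ 0: x = 0 (binding)
  y ≥ 0: y = 6
Binding constraints: C3, x ≥ 0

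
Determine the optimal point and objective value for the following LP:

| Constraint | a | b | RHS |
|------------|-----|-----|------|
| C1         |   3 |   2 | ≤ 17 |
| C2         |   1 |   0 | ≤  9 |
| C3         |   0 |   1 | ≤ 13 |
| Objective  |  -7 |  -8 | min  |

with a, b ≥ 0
Each vertex is the intersection of two constraint boundaries that also satisfies all remaining constraints:
  a = 0 and b = 0 → (0, 0)
  3a + 2b = 17 and b = 0 → (5.667, 0)
  3a + 2b = 17 and a = 0 → (0, 8.5)

Evaluating z = -7a - 8b at each vertex:
  (0, 0): z = 0
  (5.667, 0): z = -39.67
  (0, 8.5): z = -68

The minimum is at (0, 8.5) with z = -68.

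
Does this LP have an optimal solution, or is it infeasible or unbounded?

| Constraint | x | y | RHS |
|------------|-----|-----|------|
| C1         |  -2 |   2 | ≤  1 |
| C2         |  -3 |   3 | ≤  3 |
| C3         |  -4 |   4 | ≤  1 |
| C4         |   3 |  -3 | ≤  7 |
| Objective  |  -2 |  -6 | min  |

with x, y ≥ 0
Feasible point: (0, 0) satisfies every constraint, so the LP is feasible.
Direction d = (1, 1): for each constraint row a, a·d ≤ 0 —
  (-2)(1) + (2)(1) = 0 ≤ 0
  (-3)(1) + (3)(1) = 0 ≤ 0
  (-4)(1) + (4)(1) = 0 ≤ 0
  (3)(1) + (-3)(1) = 0 ≤ 0
and d ≥ 0, so (0, 0) + t·d stays feasible for every t ≥ 0. Along this ray z = -2x - 6y changes by -8 per unit t, so z → −∞.

Unbounded: there is a feasible ray along which z → −∞.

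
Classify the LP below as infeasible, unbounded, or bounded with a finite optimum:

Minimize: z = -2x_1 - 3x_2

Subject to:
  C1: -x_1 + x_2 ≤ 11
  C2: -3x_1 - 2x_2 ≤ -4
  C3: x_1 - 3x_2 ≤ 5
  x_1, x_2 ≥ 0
Feasible point: (0, 2) satisfies every constraint, so the LP is feasible.
Direction d = (1, 1): for each constraint row a, a·d ≤ 0 —
  (-1)(1) + (1)(1) = 0 ≤ 0
  (-3)(1) + (-2)(1) = -5 ≤ 0
  (1)(1) + (-3)(1) = -2 ≤ 0
and d ≥ 0, so (0, 2) + t·d stays feasible for every t ≥ 0. Along this ray z = -2x_1 - 3x_2 changes by -5 per unit t, so z → −∞.

Unbounded: there is a feasible ray along which z → −∞.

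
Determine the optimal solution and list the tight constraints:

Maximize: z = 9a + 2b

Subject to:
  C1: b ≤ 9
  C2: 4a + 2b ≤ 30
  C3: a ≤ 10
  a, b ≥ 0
Optimal: a = 7.5, b = 0
Slack at optimum:
  C1: slack = 9
  C2: slack = 0 (binding)
  C3: slack = 2.5
  a ≥ 0: a = 7.5
  b ≥ 0: b = 0 (binding)
Binding constraints: C2, b ≥ 0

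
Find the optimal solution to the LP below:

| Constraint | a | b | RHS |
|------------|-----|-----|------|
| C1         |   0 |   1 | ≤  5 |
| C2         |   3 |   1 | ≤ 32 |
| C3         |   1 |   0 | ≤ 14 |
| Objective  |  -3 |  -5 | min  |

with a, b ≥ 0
Each vertex is the intersection of two constraint boundaries that also satisfies all remaining constraints:
  a = 0 and b = 0 → (0, 0)
  3a + b = 32 and b = 0 → (10.67, 0)
  b = 5 and 3a + b = 32 → (9, 5)
  b = 5 and a = 0 → (0, 5)

Evaluating z = -3a - 5b at each vertex:
  (0, 0): z = 0
  (10.67, 0): z = -32
  (9, 5): z = -52
  (0, 5): z = -25

The minimum is at (9, 5) with z = -52.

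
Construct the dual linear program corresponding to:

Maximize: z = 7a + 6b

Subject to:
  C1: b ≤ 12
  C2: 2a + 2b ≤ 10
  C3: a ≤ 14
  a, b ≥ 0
Minimize: z = 12y1 + 10y2 + 14y3

Subject to:
  C1: -2y2 - y3 ≤ -7
  C2: -y1 - 2y2 ≤ -6
  y1, y2, y3 ≥ 0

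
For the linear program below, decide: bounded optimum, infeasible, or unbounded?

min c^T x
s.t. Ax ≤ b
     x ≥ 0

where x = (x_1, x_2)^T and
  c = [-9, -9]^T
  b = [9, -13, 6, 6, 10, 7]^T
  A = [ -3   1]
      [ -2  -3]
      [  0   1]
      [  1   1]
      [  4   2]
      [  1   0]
The point (0, 5) satisfies every constraint, so the LP is feasible; the constraints give x_1 ≤ 7 and x_2 ≤ 6, which with x_1, x_2 ≥ 0 keep the feasible region inside a bounded box. A feasible, bounded LP attains a finite optimum at a vertex.

Feasible with finite optimum z* = -45 at (0, 5).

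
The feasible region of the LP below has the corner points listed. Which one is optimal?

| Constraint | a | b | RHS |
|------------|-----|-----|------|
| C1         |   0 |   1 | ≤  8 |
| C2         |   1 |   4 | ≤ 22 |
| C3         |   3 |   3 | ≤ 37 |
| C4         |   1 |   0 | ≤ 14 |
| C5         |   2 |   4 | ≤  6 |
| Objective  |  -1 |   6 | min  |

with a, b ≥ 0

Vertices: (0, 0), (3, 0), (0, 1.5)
(3, 0) with z = -3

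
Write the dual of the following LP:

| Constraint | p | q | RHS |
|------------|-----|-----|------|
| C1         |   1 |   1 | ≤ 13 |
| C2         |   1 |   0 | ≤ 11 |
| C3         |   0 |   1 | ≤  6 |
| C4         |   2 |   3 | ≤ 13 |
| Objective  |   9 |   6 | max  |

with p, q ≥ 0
Minimize: z = 13y1 + 11y2 + 6y3 + 13y4

Subject to:
  C1: -y1 - y2 - 2y4 ≤ -9
  C2: -y1 - y3 - 3y4 ≤ -6
  y1, y2, y3, y4 ≥ 0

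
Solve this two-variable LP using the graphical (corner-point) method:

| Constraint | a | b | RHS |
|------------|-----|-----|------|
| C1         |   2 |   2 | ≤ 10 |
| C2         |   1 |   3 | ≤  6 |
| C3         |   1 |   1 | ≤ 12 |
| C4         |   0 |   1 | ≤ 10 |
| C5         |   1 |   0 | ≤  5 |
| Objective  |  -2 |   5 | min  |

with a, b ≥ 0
a = 5, b = 0, z = -10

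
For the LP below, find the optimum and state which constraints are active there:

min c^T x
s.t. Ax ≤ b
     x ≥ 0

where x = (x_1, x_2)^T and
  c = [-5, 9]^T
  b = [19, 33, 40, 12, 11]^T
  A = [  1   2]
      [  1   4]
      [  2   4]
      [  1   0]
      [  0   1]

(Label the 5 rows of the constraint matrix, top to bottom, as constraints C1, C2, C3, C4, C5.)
Optimal: x_1 = 12, x_2 = 0
Slack at optimum:
  C1: slack = 7
  C2: slack = 21
  C3: slack = 16
  C4: slack = 0 (binding)
  C5: slack = 11
  x_1 ≥ 0: x_1 = 12
  x_2 ≥ 0: x_2 = 0 (binding)
Binding constraints: C4, x_2 ≥ 0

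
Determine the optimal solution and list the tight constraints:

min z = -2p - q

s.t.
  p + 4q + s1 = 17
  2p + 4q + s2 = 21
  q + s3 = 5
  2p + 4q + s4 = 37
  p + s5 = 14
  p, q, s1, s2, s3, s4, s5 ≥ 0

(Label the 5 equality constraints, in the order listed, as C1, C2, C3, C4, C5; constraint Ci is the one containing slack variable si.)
Optimal: p = 10.5, q = 0
Binding: C2, q ≥ 0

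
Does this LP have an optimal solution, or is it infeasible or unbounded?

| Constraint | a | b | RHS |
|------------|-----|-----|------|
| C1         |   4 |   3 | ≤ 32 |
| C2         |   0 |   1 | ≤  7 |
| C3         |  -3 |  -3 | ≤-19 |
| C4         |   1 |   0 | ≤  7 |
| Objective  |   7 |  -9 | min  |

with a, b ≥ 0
The point (0, 7) satisfies every constraint, so the LP is feasible; the constraints give a ≤ 7 and b ≤ 7, which with a, b ≥ 0 keep the feasible region inside a bounded box. A feasible, bounded LP attains a finite optimum at a vertex.

Evaluating z = 7a - 9b at each vertex:
  (6.333, 0): z = 44.33
  (7, 0): z = 49
  (7, 1.333): z = 37
  (2.75, 7): z = -43.75
  (0, 7): z = -63
  (0, 6.333): z = -57

Bounded optimum: z* = -63 at (0, 7).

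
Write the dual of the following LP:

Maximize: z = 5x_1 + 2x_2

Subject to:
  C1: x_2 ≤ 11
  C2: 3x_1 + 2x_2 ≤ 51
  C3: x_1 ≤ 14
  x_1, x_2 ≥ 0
Minimize: z = 11y1 + 51y2 + 14y3

Subject to:
  C1: -3y2 - y3 ≤ -5
  C2: -y1 - 2y2 ≤ -2
  y1, y2, y3 ≥ 0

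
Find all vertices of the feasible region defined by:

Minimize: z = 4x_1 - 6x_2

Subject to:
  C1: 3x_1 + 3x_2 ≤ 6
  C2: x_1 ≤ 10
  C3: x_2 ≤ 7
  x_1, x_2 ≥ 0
Each vertex is the intersection of two constraint boundaries that also satisfies all remaining constraints:
  x_1 = 0 and x_2 = 0 → (0, 0)
  3x_1 + 3x_2 = 6 and x_2 = 0 → (2, 0)
  3x_1 + 3x_2 = 6 and x_1 = 0 → (0, 2)

Vertices: (0, 0), (2, 0), (0, 2)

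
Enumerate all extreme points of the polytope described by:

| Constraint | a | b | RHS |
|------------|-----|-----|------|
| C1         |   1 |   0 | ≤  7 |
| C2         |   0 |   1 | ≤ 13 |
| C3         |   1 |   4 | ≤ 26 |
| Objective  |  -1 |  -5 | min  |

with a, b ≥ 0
Each vertex is the intersection of two constraint boundaries that also satisfies all remaining constraints:
  a = 0 and b = 0 → (0, 0)
  a = 7 and b = 0 → (7, 0)
  a = 7 and a + 4b = 26 → (7, 4.75)
  a + 4b = 26 and a = 0 → (0, 6.5)

Vertices: (0, 0), (7, 0), (7, 4.75), (0, 6.5)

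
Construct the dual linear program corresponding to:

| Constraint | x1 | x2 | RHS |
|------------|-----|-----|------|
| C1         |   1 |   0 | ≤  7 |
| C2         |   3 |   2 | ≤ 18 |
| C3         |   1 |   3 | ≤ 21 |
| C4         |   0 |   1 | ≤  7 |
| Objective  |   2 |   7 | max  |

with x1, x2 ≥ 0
Minimize: z = 7y1 + 18y2 + 21y3 + 7y4

Subject to:
  C1: -y1 - 3y2 - y3 ≤ -2
  C2: -2y2 - 3y3 - y4 ≤ -7
  y1, y2, y3, y4 ≥ 0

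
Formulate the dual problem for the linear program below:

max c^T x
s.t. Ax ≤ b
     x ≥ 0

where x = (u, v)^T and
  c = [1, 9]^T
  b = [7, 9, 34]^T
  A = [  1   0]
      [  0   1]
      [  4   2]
Minimize: z = 7y1 + 9y2 + 34y3

Subject to:
  C1: -y1 - 4y3 ≤ -1
  C2: -y2 - 2y3 ≤ -9
  y1, y2, y3 ≥ 0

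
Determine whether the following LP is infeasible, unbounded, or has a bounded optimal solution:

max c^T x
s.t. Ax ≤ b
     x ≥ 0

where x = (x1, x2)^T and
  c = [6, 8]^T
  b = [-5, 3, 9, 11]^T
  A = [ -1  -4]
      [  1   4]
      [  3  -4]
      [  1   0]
One constraint requires x1 + 4x2 ≤ 3, while the constraint -x1 - 4x2 ≤ -5 is equivalent to x1 + 4x2 ≥ 5. Together they would need 5 ≤ x1 + 4x2 ≤ 3, which is impossible since 5 > 3. No point satisfies all constraints.

Infeasible — the constraint set is empty.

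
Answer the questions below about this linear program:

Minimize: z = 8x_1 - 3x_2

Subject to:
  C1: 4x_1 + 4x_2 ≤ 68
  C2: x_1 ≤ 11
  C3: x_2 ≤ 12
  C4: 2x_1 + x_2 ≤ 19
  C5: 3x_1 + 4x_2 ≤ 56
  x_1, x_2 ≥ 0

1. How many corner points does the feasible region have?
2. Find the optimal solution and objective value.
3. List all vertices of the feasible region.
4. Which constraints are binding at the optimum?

1. 5
2. x_1 = 0, x_2 = 12, z = -36
3. (0, 0), (9.5, 0), (4, 11), (2.667, 12), (0, 12)
4. C3, x_1 ≥ 0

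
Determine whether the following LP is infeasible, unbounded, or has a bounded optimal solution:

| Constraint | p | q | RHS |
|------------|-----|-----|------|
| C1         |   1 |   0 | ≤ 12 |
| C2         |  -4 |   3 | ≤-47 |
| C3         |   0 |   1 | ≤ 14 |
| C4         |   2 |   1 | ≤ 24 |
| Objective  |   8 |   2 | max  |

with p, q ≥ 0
The point (12, 0) satisfies every constraint, so the LP is feasible; the constraints give p ≤ 12 and q ≤ 14, which with p, q ≥ 0 keep the feasible region inside a bounded box. A feasible, bounded LP attains a finite optimum at a vertex.

Evaluating z = 8p + 2q at each vertex:
  (11.75, 0): z = 94
  (12, 0): z = 96
  (11.9, 0.2): z = 95.6

The LP has an optimal solution: (12, 0) with z = 96.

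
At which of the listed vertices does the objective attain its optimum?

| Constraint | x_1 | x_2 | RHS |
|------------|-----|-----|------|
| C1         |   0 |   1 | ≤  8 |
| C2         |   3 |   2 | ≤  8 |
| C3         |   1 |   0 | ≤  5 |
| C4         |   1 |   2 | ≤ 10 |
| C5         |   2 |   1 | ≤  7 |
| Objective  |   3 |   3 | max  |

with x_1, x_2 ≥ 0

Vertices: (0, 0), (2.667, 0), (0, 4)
(0, 4) with z = 12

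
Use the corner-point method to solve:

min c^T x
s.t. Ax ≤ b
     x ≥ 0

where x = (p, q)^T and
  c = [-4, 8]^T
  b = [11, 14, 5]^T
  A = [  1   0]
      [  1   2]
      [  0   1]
Each vertex is the intersection of two constraint boundaries that also satisfies all remaining constraints:
  p = 0 and q = 0 → (0, 0)
  p = 11 and q = 0 → (11, 0)
  p = 11 and p + 2q = 14 → (11, 1.5)
  p + 2q = 14 and q = 5 → (4, 5)
  q = 5 and p = 0 → (0, 5)

Evaluating z = -4p + 8q at each vertex:
  (0, 0): z = 0
  (11, 0): z = -44
  (11, 1.5): z = -32
  (4, 5): z = 24
  (0, 5): z = 40

The minimum is at (11, 0) with z = -44.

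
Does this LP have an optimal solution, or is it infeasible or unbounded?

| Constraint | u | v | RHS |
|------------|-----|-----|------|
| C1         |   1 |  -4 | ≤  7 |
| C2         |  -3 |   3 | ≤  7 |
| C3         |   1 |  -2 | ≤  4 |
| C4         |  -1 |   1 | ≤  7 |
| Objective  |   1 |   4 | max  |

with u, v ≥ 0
Feasible point: (0, 0) satisfies every constraint, so the LP is feasible.
Direction d = (1, 1): for each constraint row a, a·d ≤ 0 —
  (1)(1) + (-4)(1) = -3 ≤ 0
  (-3)(1) + (3)(1) = 0 ≤ 0
  (1)(1) + (-2)(1) = -1 ≤ 0
  (-1)(1) + (1)(1) = 0 ≤ 0
and d ≥ 0, so (0, 0) + t·d stays feasible for every t ≥ 0. Along this ray z = u + 4v changes by 5 per unit t, so z → +∞.

Unbounded: there is a feasible ray along which z → +∞.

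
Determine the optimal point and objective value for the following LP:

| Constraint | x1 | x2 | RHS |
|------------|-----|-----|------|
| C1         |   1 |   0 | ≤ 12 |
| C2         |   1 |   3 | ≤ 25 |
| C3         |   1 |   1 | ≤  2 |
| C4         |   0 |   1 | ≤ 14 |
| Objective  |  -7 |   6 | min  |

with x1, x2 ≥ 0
Each vertex is the intersection of two constraint boundaries that also satisfies all remaining constraints:
  x1 = 0 and x2 = 0 → (0, 0)
  x1 + x2 = 2 and x2 = 0 → (2, 0)
  x1 + x2 = 2 and x1 = 0 → (0, 2)

Evaluating z = -7x1 + 6x2 at each vertex:
  (0, 0): z = 0
  (2, 0): z = -14
  (0, 2): z = 12

The minimum is at (2, 0) with z = -14.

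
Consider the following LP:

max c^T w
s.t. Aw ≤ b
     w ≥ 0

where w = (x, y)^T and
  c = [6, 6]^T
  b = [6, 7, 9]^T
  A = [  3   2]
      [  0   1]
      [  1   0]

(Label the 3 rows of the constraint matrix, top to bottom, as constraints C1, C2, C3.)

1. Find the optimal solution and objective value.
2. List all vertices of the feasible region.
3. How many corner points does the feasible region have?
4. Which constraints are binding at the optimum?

1. x = 0, y = 3, z = 18
2. (0, 0), (2, 0), (0, 3)
3. 3
4. C1, x ≥ 0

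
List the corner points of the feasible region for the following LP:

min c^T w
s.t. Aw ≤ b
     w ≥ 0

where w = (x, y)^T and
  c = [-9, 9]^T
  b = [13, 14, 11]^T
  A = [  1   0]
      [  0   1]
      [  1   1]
Each vertex is the intersection of two constraint boundaries that also satisfies all remaining constraints:
  x = 0 and y = 0 → (0, 0)
  x + y = 11 and y = 0 → (11, 0)
  x + y = 11 and x = 0 → (0, 11)

Vertices: (0, 0), (11, 0), (0, 11)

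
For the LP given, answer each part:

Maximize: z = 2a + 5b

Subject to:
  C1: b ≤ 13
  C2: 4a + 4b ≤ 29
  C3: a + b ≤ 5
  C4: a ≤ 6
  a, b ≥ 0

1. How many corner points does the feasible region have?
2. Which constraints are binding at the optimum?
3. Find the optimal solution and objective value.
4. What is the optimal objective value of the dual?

1. 3
2. C3, a ≥ 0
3. a = 0, b = 5, z = 25
4. 25 (by strong duality, equal to the primal optimum)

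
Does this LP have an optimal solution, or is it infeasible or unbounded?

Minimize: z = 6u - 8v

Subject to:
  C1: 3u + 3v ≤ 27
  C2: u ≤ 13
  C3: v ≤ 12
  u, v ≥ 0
The point (0, 9) satisfies every constraint, so the LP is feasible; the constraints give u ≤ 13 and v ≤ 12, which with u, v ≥ 0 keep the feasible region inside a bounded box. A feasible, bounded LP attains a finite optimum at a vertex.

Evaluating z = 6u - 8v at each vertex:
  (0, 0): z = 0
  (9, 0): z = 54
  (0, 9): z = -72

Feasible with finite optimum z* = -72 at (0, 9).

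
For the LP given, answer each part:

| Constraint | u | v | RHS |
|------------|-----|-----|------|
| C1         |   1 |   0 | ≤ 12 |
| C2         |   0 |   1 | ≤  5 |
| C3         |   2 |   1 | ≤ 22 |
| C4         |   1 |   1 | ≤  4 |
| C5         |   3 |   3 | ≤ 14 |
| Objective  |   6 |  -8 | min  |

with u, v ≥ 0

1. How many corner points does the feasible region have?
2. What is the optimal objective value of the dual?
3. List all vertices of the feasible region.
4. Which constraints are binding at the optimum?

1. 3
2. -32 (by strong duality, equal to the primal optimum)
3. (0, 0), (4, 0), (0, 4)
4. C4, u ≥ 0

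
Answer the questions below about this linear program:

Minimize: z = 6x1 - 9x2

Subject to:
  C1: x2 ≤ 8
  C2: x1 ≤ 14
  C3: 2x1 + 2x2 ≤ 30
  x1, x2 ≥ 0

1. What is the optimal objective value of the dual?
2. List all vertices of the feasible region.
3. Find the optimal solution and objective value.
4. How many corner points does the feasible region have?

1. -72 (by strong duality, equal to the primal optimum)
2. (0, 0), (14, 0), (14, 1), (7, 8), (0, 8)
3. x1 = 0, x2 = 8, z = -72
4. 5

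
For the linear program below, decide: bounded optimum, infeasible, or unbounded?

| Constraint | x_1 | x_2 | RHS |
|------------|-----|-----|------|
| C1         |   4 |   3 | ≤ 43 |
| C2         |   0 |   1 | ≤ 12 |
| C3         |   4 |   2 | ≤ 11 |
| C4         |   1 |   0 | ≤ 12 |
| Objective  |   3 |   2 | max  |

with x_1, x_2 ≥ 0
The point (0, 5.5) satisfies every constraint, so the LP is feasible; the constraints give x_1 ≤ 12 and x_2 ≤ 12, which with x_1, x_2 ≥ 0 keep the feasible region inside a bounded box. A feasible, bounded LP attains a finite optimum at a vertex.

Evaluating z = 3x_1 + 2x_2 at each vertex:
  (0, 0): z = 0
  (2.75, 0): z = 8.25
  (0, 5.5): z = 11

Feasible with finite optimum z* = 11 at (0, 5.5).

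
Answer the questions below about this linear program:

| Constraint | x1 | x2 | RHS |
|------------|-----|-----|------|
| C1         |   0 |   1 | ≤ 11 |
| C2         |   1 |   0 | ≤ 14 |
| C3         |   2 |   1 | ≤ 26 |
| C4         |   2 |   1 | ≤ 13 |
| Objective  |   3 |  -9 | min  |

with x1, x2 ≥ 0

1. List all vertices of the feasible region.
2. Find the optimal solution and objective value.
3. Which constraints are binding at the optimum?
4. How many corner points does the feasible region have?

1. (0, 0), (6.5, 0), (1, 11), (0, 11)
2. x1 = 0, x2 = 11, z = -99
3. C1, x1 ≥ 0
4. 4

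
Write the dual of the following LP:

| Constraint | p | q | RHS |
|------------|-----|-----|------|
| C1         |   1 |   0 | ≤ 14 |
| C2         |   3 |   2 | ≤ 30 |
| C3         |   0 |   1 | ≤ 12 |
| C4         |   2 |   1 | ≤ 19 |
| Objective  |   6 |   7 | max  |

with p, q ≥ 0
Minimize: z = 14y1 + 30y2 + 12y3 + 19y4

Subject to:
  C1: -y1 - 3y2 - 2y4 ≤ -6
  C2: -2y2 - y3 - y4 ≤ -7
  y1, y2, y3, y4 ≥ 0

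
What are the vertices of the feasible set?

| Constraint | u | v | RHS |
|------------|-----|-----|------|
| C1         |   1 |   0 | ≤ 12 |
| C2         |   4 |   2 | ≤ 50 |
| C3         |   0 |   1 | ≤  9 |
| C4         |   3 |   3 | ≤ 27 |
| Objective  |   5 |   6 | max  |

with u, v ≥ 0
Each vertex is the intersection of two constraint boundaries that also satisfies all remaining constraints:
  u = 0 and v = 0 → (0, 0)
  3u + 3v = 27 and v = 0 → (9, 0)
  v = 9 and 3u + 3v = 27 → (0, 9)

Vertices: (0, 0), (9, 0), (0, 9)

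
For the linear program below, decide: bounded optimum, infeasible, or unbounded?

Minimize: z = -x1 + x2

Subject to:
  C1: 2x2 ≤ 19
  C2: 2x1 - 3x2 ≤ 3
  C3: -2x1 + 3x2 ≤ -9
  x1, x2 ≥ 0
C2 requires 2x1 - 3x2 ≤ 3, while C3 (-2x1 + 3x2 ≤ -9) is equivalent to 2x1 - 3x2 ≥ 9. Together they would need 9 ≤ 2x1 - 3x2 ≤ 3, which is impossible since 9 > 3. No point satisfies all constraints.

Infeasible: no point satisfies all constraints simultaneously.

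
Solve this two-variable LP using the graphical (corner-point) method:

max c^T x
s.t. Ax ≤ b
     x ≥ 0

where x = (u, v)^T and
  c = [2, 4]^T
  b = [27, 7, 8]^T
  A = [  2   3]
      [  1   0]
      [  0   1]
Each vertex is the intersection of two constraint boundaries that also satisfies all remaining constraints:
  u = 0 and v = 0 → (0, 0)
  u = 7 and v = 0 → (7, 0)
  2u + 3v = 27 and u = 7 → (7, 4.333)
  2u + 3v = 27 and v = 8 → (1.5, 8)
  v = 8 and u = 0 → (0, 8)

Evaluating z = 2u + 4v at each vertex:
  (0, 0): z = 0
  (7, 0): z = 14
  (7, 4.333): z = 31.33
  (1.5, 8): z = 35
  (0, 8): z = 32

The maximum is at (1.5, 8) with z = 35.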